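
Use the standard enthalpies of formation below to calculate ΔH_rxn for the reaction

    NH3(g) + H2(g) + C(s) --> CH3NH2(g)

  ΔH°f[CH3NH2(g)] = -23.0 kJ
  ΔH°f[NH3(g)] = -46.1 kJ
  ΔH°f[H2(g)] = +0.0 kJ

ΔH°rxn = Σ nΔHf°(products) − Σ nΔHf°(reactants).
Products: 1·(-23.0) = -23.0
Reactants: 1·(-46.1) + 1·(+0.0) + 1·(+0.0) = -46.1
ΔH_rxn = (-23.0) − (-46.1) = 23.1 kJ

ΔH_rxn = 23.1 kJ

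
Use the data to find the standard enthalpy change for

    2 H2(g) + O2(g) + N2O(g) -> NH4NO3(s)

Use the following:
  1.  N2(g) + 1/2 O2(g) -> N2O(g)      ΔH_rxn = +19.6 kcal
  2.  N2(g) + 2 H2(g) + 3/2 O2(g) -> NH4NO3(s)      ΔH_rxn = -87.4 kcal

ΔH_rxn = -107.0 kcal

eq. 1 reversed: -19.6 kcal
eq. 2 as written: -87.4 kcal
Combining the equations, ΔH_rxn = (-19.6) + (-87.4) = -107.0 kcal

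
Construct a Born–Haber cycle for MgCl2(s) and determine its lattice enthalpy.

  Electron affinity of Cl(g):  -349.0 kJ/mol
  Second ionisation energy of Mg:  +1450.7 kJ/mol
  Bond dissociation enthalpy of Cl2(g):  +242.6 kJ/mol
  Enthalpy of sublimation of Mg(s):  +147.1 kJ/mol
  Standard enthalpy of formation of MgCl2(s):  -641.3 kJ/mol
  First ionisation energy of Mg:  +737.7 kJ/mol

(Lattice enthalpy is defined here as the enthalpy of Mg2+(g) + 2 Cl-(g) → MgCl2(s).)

ΔHf° = 1·ΔHsub + 1·(ΣIE) + 1·D(Cl2) + 2·EA + U
-641.3 = 1·(+147.1) + 1·(+2188.4) + 1·(+242.6) + 2·(-349.0) + U
U = -641.3 − (+1880.1) = -2521.4 kJ/mol

U = -2521.4 kJ/mol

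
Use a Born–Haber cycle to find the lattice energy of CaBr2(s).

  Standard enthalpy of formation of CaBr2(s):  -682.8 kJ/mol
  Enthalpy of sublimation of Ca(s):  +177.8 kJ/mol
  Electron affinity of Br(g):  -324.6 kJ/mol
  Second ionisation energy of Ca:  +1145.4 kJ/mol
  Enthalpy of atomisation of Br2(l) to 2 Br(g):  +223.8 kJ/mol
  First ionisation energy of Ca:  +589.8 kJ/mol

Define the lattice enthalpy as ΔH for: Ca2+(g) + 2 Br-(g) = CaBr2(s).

ΔHf° = 1·ΔHsub + 1·(ΣIE) + 1·D(Br2) + 2·EA + U
-682.8 = 1·(+177.8) + 1·(+1735.2) + 1·(+223.8) + 2·(-324.6) + U
U = -682.8 − (+1487.6) = -2170.4 kJ/mol

U = -2170.4 kJ/mol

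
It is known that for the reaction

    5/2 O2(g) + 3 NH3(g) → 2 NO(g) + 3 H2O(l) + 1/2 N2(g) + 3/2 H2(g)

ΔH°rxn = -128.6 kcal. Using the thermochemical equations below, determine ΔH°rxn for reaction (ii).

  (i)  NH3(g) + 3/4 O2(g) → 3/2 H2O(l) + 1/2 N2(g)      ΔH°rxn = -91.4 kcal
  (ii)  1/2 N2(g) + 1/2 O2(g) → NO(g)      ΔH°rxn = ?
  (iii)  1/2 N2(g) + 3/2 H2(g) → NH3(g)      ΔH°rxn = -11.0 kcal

ΔH°rxn = 21.6 kcal

(i) × 2 (scale by 2 for the 3 H2O(l)): (2)·(-91.4) = -182.8 kcal
(ii) × 2 (×2 to match 2 NO(g) in the target): contributes 2·x
(iii) reversed (reverse to put H2(g) on the product side): +11.0 kcal
-128.6 = (-182.8) + (+11.0) + 2·x
x = (-128.6 − (-171.8)) / (2) = 21.6 kcal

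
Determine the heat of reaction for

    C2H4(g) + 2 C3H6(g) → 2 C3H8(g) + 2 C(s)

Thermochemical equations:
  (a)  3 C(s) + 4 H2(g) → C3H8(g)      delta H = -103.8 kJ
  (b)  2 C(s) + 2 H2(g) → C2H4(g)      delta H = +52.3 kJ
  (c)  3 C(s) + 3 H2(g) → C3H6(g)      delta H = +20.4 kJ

delta H = -300.7 kJ

(a) × 2: (2)·(-103.8) = -207.6 kJ
(b) reversed: -52.3 kJ
(c) reversed and × 2: (-2)·(+20.4) = -40.8 kJ
Combining the equations, delta H = (-207.6) + (-52.3) + (-40.8) = -300.7 kJ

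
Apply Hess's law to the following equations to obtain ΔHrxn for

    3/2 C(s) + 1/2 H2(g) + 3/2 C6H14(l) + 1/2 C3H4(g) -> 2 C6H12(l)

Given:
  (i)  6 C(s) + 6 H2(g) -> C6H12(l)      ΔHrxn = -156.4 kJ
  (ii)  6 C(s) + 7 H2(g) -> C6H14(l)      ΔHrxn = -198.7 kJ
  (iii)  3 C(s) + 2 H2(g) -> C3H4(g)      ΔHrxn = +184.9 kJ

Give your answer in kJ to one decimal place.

ΔHrxn = -107.2 kJ

(i) × 2 (×2 to match 2 C6H12(l) in the target): (2)·(-156.4) = -312.8 kJ
(ii) reversed and × 3/2 (C6H14(l) must end up as a reactant; ×3/2 to match 3/2 C6H14(l) in the target): (-3/2)·(-198.7) = +298.05 kJ
(iii) reversed and × 1/2 (reverse to put C3H4(g) on the reactant side; scale by 1/2 for the 1/2 C3H4(g)): (-1/2)·(+184.9) = -92.45 kJ
Since enthalpy is a state function, ΔHrxn = (2)·(-156.4) + (-3/2)·(-198.7) + (-1/2)·(+184.9) = -107.2 kJ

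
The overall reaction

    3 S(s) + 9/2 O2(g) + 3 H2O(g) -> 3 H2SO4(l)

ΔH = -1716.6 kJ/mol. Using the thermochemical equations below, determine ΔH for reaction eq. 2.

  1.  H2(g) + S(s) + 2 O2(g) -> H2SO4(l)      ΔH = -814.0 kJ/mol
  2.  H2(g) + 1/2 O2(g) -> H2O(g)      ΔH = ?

ΔH = -241.8 kJ/mol

eq. 1 × 3 (scale by 3 for the 3 H2SO4(l)): (3)·(-814.0) = -2442.0 kJ/mol
eq. 2 reversed and × 3 (H2O(g) must end up as a reactant; ×3 to match 3 H2O(g) in the target): contributes −3·x
-1716.6 = (-2442.0) − 3·x
x = (-1716.6 − (-2442.0)) / (-3) = -241.8 kJ/mol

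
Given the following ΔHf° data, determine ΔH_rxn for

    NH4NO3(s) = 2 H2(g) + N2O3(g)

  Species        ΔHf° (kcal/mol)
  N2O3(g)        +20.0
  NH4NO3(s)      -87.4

ΔH_rxn = 107.4 kcal/mol

ΔH°rxn = Σ nΔHf°(products) − Σ nΔHf°(reactants).
Products: 2·(+0.0) + 1·(+20.0) = +20.0
Reactants: 1·(-87.4) = -87.4
ΔH_rxn = (+20.0) − (-87.4) = 107.4 kcal/mol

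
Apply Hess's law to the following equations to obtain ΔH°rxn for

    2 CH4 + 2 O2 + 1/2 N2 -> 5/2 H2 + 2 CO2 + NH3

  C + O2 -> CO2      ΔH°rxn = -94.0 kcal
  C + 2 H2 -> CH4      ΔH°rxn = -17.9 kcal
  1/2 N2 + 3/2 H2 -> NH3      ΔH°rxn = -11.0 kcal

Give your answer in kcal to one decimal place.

equation 1 × 2 (×2 to match 2 CO2 in the target): (2)·(-94.0) = -188.0 kcal
equation 2 reversed and × 2 (CH4 must end up as a reactant; scale by 2 for the 2 CH4): (-2)·(-17.9) = +35.8 kcal
equation 3 as written (NH3 already on the product side): -11.0 kcal
Combining the equations, ΔH°rxn = (-188.0) + (+35.8) + (-11.0) = -163.2 kcal

ΔH°rxn = -163.2 kcal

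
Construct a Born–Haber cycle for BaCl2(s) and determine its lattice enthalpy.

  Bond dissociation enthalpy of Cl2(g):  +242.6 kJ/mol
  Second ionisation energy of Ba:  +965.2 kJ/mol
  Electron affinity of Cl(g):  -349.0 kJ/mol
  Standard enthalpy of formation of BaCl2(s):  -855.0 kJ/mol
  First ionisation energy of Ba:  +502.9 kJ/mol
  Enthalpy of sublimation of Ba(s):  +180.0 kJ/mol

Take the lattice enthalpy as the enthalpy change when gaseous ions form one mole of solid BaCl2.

ΔHf° = 1·ΔHsub + 1·(ΣIE) + 1·D(Cl2) + 2·EA + U
-855.0 = 1·(+180.0) + 1·(+1468.1) + 1·(+242.6) + 2·(-349.0) + U
U = -855.0 − (+1192.7) = -2047.7 kJ/mol

U = -2047.7 kJ/mol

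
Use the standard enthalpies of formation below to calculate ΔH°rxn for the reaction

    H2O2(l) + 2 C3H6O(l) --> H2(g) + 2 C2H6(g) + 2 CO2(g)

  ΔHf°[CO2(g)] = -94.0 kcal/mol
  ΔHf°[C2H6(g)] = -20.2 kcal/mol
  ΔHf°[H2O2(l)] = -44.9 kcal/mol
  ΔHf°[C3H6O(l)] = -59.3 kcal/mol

Products: 1·(+0.0) + 2·(-20.2) + 2·(-94.0) = -228.4
Reactants: 1·(-44.9) + 2·(-59.3) = -163.5
ΔH°rxn = (-228.4) − (-163.5) = -64.9 kcal/mol

ΔH°rxn = -64.9 kcal/mol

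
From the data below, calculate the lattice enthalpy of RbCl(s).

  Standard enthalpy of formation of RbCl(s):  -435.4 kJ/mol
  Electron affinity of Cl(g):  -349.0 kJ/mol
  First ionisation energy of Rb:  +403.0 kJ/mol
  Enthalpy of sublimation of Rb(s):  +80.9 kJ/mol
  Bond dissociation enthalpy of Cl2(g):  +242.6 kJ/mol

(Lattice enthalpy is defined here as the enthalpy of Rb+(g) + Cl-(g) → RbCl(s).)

U = -691.6 kJ/mol

ΔHf° = 1·ΔHsub + 1·(ΣIE) + 1/2·D(Cl2) + 1·EA + U
-435.4 = 1·(+80.9) + 1·(+403.0) + 1/2·(+242.6) + 1·(-349.0) + U
U = -435.4 − (+256.2) = -691.6 kJ/mol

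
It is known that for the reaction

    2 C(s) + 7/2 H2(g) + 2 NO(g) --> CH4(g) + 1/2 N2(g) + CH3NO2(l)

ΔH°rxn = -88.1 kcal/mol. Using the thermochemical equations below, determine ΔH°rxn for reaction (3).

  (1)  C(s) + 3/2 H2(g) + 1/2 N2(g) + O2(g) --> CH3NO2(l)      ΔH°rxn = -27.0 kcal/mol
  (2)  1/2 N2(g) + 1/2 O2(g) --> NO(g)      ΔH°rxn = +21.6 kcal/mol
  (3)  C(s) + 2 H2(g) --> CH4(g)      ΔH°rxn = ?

(1) as written: -27.0 kcal/mol
(2) reversed and × 2: (-2)·(+21.6) = -43.2 kcal/mol
(3) as written: contributes x
-88.1 = (-27.0) + (-43.2) + x
x = (-88.1 − (-70.2)) / (1) = -17.9 kcal/mol

ΔH°rxn = -17.9 kcal/mol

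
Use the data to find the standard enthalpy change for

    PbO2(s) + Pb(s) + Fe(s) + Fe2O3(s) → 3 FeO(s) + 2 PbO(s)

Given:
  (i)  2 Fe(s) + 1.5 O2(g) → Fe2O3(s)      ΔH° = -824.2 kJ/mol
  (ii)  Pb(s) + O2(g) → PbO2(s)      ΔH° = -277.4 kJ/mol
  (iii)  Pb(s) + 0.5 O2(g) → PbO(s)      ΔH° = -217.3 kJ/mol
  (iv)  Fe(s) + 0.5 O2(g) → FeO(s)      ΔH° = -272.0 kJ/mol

(i) reversed (Fe2O3(s) must end up as a reactant): +824.2 kJ/mol
(ii) reversed (reverse to put PbO2(s) on the reactant side): +277.4 kJ/mol
(iii) × 2 (scale by 2 for the 2 PbO(s)): (2)·(-217.3) = -434.6 kJ/mol
(iv) × 3 (×3 to match 3 FeO(s) in the target): (3)·(-272.0) = -816.0 kJ/mol
Combining the equations, ΔH° = (+824.2) + (+277.4) + (-434.6) + (-816.0) = -149.0 kJ/mol

ΔH° = -149.0 kJ/mol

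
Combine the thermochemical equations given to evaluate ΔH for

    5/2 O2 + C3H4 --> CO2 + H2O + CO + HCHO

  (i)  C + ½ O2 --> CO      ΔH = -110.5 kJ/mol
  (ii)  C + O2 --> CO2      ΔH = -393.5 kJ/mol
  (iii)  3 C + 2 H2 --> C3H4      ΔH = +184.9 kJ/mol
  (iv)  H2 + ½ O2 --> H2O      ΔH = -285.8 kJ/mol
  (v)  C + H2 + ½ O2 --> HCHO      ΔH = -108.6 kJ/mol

(i) as written: -110.5 kJ/mol
(ii) as written: -393.5 kJ/mol
(iii) reversed: -184.9 kJ/mol
(iv) as written: -285.8 kJ/mol
(v) as written: -108.6 kJ/mol
By Hess's law, ΔH = (-110.5) + (-393.5) + (-184.9) + (-285.8) + (-108.6) = -1083.3 kJ/mol

ΔH = -1083.3 kJ/mol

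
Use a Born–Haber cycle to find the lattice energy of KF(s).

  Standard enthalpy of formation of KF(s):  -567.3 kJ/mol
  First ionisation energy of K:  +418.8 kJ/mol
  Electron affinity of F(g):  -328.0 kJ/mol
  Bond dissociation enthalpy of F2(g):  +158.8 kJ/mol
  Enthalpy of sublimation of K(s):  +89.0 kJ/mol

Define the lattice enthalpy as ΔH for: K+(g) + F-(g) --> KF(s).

ΔHf° = 1·ΔHsub + 1·(ΣIE) + 1/2·D(F2) + 1·EA + U
-567.3 = 1·(+89.0) + 1·(+418.8) + 1/2·(+158.8) + 1·(-328.0) + U
U = -567.3 − (+259.2) = -826.5 kJ/mol

U = -826.5 kJ/mol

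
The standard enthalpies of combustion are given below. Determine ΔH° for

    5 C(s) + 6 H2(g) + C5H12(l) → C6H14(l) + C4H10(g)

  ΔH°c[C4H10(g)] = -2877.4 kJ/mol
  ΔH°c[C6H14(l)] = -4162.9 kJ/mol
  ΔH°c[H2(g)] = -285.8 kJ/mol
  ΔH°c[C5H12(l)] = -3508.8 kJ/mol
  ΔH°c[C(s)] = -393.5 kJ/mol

ΔH° = -150.8 kJ/mol

Using ΔH = Σ nΔHc°(reactants) − Σ nΔHc°(products):
= [5·(-393.5) + 6·(-285.8) + 1·(-3508.8)] − [1·(-4162.9) + 1·(-2877.4)]
= -150.8 kJ/mol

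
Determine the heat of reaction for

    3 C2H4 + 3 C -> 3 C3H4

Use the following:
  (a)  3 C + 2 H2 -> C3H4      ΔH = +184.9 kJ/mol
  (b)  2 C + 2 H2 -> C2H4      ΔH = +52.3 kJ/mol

(a) × 3 (×3 to match 3 C3H4 in the target): (3)·(+184.9) = +554.7 kJ/mol
(b) reversed and × 3 (reverse to put C2H4 on the reactant side; ×3 to match 3 C2H4 in the target): (-3)·(+52.3) = -156.9 kJ/mol
By Hess's law, ΔH = (+554.7) + (-156.9) = 397.8 kJ/mol

ΔH = 397.8 kJ/mol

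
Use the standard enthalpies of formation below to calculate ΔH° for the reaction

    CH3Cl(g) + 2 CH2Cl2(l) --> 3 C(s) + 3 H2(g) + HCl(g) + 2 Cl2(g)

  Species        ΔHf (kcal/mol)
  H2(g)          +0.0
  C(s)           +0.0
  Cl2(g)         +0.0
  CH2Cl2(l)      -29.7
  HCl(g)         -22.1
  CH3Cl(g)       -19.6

ΔH° = 56.9 kcal/mol

Products: 3·(+0.0) + 3·(+0.0) + 1·(-22.1) + 2·(+0.0) = -22.1
Reactants: 1·(-19.6) + 2·(-29.7) = -79.0
ΔH° = (-22.1) − (-79.0) = 56.9 kcal/mol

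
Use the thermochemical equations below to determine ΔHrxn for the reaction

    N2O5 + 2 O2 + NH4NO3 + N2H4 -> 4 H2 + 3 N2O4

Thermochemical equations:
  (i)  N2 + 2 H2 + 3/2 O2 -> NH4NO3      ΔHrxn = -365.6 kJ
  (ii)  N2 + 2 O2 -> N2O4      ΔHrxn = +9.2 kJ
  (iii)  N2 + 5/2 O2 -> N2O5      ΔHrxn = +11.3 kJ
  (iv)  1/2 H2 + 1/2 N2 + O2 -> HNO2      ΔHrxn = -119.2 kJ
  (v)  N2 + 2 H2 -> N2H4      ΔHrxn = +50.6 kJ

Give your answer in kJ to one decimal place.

ΔHrxn = 331.3 kJ

(i) reversed (reverse to put NH4NO3 on the reactant side): +365.6 kJ
(ii) × 3 (scale by 3 for the 3 N2O4): (3)·(+9.2) = +27.6 kJ
(iii) reversed (reverse to put N2O5 on the reactant side): -11.3 kJ
(iv): not needed (HNO2 appears nowhere else).
(v) reversed (N2H4 must end up as a reactant): -50.6 kJ
Summing the manipulated equations, ΔHrxn = (-1)·(-365.6) + (3)·(+9.2) + (-1)·(+11.3) + (-1)·(+50.6) = 331.3 kJ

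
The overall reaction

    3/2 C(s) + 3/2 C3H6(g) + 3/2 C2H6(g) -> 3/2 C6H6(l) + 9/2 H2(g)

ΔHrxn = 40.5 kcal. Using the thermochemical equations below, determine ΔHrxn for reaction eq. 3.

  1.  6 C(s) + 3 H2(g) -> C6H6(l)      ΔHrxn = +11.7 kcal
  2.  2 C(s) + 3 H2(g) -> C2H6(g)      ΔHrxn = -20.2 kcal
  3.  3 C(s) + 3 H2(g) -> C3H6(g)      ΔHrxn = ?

eq. 1 × 3/2: (3/2)·(+11.7) = +17.55 kcal
eq. 2 reversed and × 3/2: (-3/2)·(-20.2) = +30.3 kcal
eq. 3 reversed and × 3/2: contributes −3/2·x
+40.5 = (+17.55) + (+30.3) − 3/2·x
x = (+40.5 − (+47.85)) / (-3/2) = 4.9 kcal

ΔHrxn = 4.9 kcal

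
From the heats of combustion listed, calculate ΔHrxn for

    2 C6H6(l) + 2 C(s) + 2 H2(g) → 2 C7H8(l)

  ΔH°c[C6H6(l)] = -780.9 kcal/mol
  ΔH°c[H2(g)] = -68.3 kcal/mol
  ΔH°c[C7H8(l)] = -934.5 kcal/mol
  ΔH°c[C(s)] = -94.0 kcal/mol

ΔHrxn = -17.4 kcal/mol

Using ΔH = Σ nΔHc°(reactants) − Σ nΔHc°(products):
= [2·(-780.9) + 2·(-94.0) + 2·(-68.3)] − [2·(-934.5)]
= -17.4 kcal/mol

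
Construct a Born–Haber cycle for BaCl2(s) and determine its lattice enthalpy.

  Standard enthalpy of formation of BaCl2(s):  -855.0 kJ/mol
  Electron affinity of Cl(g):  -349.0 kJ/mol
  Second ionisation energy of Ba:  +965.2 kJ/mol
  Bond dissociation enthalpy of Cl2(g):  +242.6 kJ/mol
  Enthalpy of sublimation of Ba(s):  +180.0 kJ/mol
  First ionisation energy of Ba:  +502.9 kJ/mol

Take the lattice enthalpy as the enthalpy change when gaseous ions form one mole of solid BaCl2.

ΔHf° = 1·ΔHsub + 1·(ΣIE) + 1·D(Cl2) + 2·EA + U
-855.0 = 1·(+180.0) + 1·(+1468.1) + 1·(+242.6) + 2·(-349.0) + U
U = -855.0 − (+1192.7) = -2047.7 kJ/mol

U = -2047.7 kJ/mol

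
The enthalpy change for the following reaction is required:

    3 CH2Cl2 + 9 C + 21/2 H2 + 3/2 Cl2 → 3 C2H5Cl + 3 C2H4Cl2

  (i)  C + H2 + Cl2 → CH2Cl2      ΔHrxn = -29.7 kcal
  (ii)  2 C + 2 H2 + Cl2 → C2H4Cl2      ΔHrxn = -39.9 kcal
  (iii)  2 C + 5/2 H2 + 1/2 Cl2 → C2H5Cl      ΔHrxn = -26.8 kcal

(i) reversed and × 3: (-3)·(-29.7) = +89.1 kcal
(ii) × 3: (3)·(-39.9) = -119.7 kcal
(iii) × 3: (3)·(-26.8) = -80.4 kcal
Since enthalpy is a state function, ΔHrxn = (+89.1) + (-119.7) + (-80.4) = -111.0 kcal

ΔHrxn = -111.0 kcal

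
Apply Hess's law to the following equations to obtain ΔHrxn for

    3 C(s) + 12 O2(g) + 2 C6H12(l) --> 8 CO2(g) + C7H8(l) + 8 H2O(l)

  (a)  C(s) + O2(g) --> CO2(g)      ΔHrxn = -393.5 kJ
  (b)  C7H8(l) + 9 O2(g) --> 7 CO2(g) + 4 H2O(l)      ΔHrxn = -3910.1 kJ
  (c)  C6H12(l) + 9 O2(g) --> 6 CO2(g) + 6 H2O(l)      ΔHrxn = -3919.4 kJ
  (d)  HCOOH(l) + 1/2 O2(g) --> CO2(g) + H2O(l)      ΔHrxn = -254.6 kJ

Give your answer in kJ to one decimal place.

(a) × 3: (3)·(-393.5) = -1180.5 kJ
(b) reversed: +3910.1 kJ
(c) × 2: (2)·(-3919.4) = -7838.8 kJ
(d): not needed.
ΔHrxn = (-1180.5) + (+3910.1) + (-7838.8) = -5109.2 kJ

ΔHrxn = -5109.2 kJ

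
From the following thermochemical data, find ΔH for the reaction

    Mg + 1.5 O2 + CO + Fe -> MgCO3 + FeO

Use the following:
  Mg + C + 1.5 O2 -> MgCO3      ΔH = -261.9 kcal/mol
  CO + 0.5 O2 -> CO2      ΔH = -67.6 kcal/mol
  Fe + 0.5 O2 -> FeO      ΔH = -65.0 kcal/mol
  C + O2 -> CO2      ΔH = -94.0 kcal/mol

equation 1 as written: -261.9 kcal/mol
equation 2 as written: -67.6 kcal/mol
equation 3 as written: -65.0 kcal/mol
equation 4 reversed: +94.0 kcal/mol
ΔH = (1)·(-261.9) + (1)·(-67.6) + (1)·(-65.0) + (-1)·(-94.0) = -300.5 kcal/mol

ΔH = -300.5 kcal/mol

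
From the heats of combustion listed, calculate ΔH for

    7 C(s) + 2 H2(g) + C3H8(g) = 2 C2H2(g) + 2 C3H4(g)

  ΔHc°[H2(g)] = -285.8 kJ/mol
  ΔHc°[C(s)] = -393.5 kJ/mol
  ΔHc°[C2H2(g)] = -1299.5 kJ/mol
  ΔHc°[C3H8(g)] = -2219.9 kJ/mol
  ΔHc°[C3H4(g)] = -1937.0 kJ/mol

Using ΔH = Σ nΔHc°(reactants) − Σ nΔHc°(products):
= [7·(-393.5) + 2·(-285.8) + 1·(-2219.9)] − [2·(-1299.5) + 2·(-1937.0)]
= 927.0 kJ/mol

ΔH = 927.0 kJ/mol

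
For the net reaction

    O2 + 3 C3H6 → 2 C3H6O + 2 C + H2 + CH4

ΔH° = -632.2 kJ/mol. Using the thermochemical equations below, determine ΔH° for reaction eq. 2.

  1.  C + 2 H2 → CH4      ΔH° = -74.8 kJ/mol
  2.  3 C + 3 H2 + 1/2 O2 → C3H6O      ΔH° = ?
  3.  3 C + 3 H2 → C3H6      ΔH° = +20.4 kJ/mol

ΔH° = -248.1 kJ/mol

eq. 1 as written (CH4 already on the product side): -74.8 kJ/mol
eq. 2 × 2 (×2 to match 2 C3H6O in the target): contributes 2·x
eq. 3 reversed and × 3 (reverse to put C3H6 on the reactant side; ×3 to match 3 C3H6 in the target): (-3)·(+20.4) = -61.2 kJ/mol
-632.2 = (-74.8) + (-61.2) + 2·x
x = (-632.2 − (-136.0)) / (2) = -248.1 kJ/mol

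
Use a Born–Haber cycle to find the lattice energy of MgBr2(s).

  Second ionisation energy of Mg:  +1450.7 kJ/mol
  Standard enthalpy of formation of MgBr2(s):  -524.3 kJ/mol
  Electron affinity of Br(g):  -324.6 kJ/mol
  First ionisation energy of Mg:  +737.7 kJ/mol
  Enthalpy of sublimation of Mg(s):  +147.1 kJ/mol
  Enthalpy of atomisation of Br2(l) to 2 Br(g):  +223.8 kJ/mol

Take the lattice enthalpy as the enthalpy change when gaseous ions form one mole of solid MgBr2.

U = -2434.4 kJ/mol

ΔHf° = 1·ΔHsub + 1·(ΣIE) + 1·D(Br2) + 2·EA + U
-524.3 = 1·(+147.1) + 1·(+2188.4) + 1·(+223.8) + 2·(-324.6) + U
U = -524.3 − (+1910.1) = -2434.4 kJ/mol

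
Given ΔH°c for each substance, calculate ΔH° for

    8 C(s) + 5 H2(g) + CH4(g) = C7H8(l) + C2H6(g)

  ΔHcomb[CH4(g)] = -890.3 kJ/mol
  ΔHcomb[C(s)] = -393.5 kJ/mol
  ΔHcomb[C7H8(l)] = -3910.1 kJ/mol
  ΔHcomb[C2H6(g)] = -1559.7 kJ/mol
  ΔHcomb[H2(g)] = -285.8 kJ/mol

ΔH° = 2.5 kJ/mol

Using ΔH = Σ nΔHc°(reactants) − Σ nΔHc°(products):
= [8·(-393.5) + 5·(-285.8) + 1·(-890.3)] − [1·(-3910.1) + 1·(-1559.7)]
= 2.5 kJ/mol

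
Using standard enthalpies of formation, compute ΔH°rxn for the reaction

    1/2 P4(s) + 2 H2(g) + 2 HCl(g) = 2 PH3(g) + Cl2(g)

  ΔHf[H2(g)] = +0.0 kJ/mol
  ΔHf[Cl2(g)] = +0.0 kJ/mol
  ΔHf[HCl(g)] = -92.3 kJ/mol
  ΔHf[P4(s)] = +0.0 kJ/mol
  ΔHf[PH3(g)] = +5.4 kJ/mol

ΔH°rxn = 195.4 kJ/mol

Products: 2·(+5.4) + 1·(+0.0) = +10.8
Reactants: 1/2·(+0.0) + 2·(+0.0) + 2·(-92.3) = -184.6
ΔH°rxn = (+10.8) − (-184.6) = 195.4 kJ/mol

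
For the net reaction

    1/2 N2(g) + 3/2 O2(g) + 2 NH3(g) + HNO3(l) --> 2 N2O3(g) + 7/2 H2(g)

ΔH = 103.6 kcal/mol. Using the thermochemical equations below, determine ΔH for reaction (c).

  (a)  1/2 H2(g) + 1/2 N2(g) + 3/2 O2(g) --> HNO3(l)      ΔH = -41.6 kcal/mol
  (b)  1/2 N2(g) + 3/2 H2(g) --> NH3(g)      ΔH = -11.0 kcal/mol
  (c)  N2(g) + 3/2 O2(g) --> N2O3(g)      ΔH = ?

(a) reversed: +41.6 kcal/mol
(b) reversed and × 2: (-2)·(-11.0) = +22.0 kcal/mol
(c) × 2: contributes 2·x
+103.6 = (+41.6) + (+22.0) + 2·x
x = (+103.6 − (+63.6)) / (2) = 20.0 kcal/mol

ΔH = 20.0 kcal/mol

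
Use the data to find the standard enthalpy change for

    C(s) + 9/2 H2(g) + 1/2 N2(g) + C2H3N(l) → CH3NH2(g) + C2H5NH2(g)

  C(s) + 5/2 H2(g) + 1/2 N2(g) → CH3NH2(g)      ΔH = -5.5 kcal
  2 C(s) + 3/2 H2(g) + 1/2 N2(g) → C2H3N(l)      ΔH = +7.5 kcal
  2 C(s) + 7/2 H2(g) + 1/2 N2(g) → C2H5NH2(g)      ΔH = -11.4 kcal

ΔH = -24.4 kcal

equation 1 as written (CH3NH2(g) already on the product side): -5.5 kcal
equation 2 reversed (reverse to put C2H3N(l) on the reactant side): -7.5 kcal
equation 3 as written (C2H5NH2(g) already on the product side): -11.4 kcal
Summing the manipulated equations, ΔH = (1)·(-5.5) + (-1)·(+7.5) + (1)·(-11.4) = -24.4 kcal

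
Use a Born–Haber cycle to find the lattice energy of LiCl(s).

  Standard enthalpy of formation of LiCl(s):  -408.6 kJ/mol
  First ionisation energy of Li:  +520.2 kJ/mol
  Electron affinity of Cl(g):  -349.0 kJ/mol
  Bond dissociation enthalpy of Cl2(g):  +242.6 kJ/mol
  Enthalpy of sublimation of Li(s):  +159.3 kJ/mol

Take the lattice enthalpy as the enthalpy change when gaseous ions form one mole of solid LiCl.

U = -860.4 kJ/mol

ΔHf° = 1·ΔHsub + 1·(ΣIE) + 1/2·D(Cl2) + 1·EA + U
-408.6 = 1·(+159.3) + 1·(+520.2) + 1/2·(+242.6) + 1·(-349.0) + U
U = -408.6 − (+451.8) = -860.4 kJ/mol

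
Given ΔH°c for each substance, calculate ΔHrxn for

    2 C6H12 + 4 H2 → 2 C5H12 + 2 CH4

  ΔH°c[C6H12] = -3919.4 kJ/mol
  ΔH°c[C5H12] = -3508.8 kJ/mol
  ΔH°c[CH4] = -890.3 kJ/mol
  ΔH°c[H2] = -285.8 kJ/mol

ΔHrxn = -183.8 kJ/mol

With combustion enthalpies, reactants minus products:
= [2·(-3919.4) + 4·(-285.8)] − [2·(-3508.8) + 2·(-890.3)]
= -183.8 kJ/mol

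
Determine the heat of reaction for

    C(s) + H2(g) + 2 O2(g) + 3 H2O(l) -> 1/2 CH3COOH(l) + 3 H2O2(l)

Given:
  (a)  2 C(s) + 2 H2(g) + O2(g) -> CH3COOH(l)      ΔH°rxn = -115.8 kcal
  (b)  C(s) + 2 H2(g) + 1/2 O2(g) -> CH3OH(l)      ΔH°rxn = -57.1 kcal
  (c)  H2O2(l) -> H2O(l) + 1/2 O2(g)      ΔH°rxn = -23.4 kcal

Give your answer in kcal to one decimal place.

ΔH°rxn = 12.3 kcal

(a) × 1/2 (scale by 1/2 for the 1/2 CH3COOH(l)): (1/2)·(-115.8) = -57.9 kcal
(b): not needed (CH3OH(l) appears nowhere else).
(c) reversed and × 3 (H2O2(l) must end up as a product; scale by 3 for the 3 H2O2(l)): (-3)·(-23.4) = +70.2 kcal
ΔH°rxn = (1/2)·(-115.8) + (-3)·(-23.4) = 12.3 kcal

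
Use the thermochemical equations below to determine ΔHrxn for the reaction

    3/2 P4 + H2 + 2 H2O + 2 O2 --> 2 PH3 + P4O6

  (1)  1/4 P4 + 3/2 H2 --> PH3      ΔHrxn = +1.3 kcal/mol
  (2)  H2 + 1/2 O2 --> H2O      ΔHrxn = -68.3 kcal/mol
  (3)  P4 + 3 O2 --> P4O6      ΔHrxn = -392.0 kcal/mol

(1) × 2: (2)·(+1.3) = +2.6 kcal/mol
(2) reversed and × 2: (-2)·(-68.3) = +136.6 kcal/mol
(3) as written: -392.0 kcal/mol
ΔHrxn = (+2.6) + (+136.6) + (-392.0) = -252.8 kcal/mol

ΔHrxn = -252.8 kcal/mol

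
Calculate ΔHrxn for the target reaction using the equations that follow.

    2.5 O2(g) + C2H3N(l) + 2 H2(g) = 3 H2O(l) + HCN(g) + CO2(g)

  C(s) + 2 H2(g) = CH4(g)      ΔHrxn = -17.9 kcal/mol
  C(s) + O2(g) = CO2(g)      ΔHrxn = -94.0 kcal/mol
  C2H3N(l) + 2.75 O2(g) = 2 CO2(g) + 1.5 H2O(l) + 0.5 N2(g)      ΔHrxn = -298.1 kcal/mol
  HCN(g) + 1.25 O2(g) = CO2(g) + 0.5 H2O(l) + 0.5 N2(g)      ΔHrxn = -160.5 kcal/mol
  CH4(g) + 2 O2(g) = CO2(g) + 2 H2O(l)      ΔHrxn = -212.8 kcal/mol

ΔHrxn = -274.3 kcal/mol

equation 1 as written (H2(g) already on the reactant side): -17.9 kcal/mol
equation 2 reversed: +94.0 kcal/mol
equation 3 as written (C2H3N(l) already on the reactant side): -298.1 kcal/mol
equation 4 reversed (reverse to put HCN(g) on the product side): +160.5 kcal/mol
equation 5 as written: -212.8 kcal/mol
Summing the manipulated equations, ΔHrxn = (-17.9) + (+94.0) + (-298.1) + (+160.5) + (-212.8) = -274.3 kcal/mol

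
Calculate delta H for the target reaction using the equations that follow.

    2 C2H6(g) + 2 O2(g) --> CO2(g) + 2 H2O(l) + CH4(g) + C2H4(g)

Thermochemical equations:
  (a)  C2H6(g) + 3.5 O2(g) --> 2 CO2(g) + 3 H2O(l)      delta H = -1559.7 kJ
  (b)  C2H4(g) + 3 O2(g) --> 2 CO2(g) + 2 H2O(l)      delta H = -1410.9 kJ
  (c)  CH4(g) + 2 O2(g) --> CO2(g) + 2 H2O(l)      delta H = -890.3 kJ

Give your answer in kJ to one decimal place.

(a) × 2: (2)·(-1559.7) = -3119.4 kJ
(b) reversed: +1410.9 kJ
(c) reversed: +890.3 kJ
Summing the manipulated equations, delta H = (-3119.4) + (+1410.9) + (+890.3) = -818.2 kJ

delta H = -818.2 kJ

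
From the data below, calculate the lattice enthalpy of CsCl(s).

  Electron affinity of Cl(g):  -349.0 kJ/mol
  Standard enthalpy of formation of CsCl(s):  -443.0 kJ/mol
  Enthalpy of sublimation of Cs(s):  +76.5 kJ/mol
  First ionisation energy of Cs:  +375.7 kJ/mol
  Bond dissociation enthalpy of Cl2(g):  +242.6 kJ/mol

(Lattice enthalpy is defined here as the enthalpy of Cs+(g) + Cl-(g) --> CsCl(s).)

ΔHf° = 1·ΔHsub + 1·(ΣIE) + 1/2·D(Cl2) + 1·EA + U
-443.0 = 1·(+76.5) + 1·(+375.7) + 1/2·(+242.6) + 1·(-349.0) + U
U = -443.0 − (+224.5) = -667.5 kJ/mol

U = -667.5 kJ/mol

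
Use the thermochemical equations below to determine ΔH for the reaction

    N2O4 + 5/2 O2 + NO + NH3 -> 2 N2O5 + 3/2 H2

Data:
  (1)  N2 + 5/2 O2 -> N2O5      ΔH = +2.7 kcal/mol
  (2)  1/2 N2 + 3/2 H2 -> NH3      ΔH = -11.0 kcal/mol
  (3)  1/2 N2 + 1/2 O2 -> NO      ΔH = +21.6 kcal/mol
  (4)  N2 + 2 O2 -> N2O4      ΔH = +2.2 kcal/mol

ΔH = -7.4 kcal/mol

(1) × 2: (2)·(+2.7) = +5.4 kcal/mol
(2) reversed: +11.0 kcal/mol
(3) reversed: -21.6 kcal/mol
(4) reversed: -2.2 kcal/mol
ΔH = (+5.4) + (+11.0) + (-21.6) + (-2.2) = -7.4 kcal/mol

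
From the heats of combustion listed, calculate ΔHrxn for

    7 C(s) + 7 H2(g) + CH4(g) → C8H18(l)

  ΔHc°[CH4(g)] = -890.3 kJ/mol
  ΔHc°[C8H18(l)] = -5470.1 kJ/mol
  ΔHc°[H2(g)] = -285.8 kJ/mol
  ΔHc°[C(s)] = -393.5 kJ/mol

Using ΔH = Σ nΔHc°(reactants) − Σ nΔHc°(products):
= [7·(-393.5) + 7·(-285.8) + 1·(-890.3)] − [1·(-5470.1)]
= -175.3 kJ/mol

ΔHrxn = -175.3 kJ/mol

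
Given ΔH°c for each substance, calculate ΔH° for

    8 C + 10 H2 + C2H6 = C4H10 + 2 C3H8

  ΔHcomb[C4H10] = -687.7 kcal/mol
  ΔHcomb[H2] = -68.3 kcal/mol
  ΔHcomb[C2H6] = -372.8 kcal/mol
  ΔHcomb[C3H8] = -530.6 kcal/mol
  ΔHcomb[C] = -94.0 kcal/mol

ΔH° = -58.9 kcal/mol

With combustion enthalpies, reactants minus products:
= [8·(-94.0) + 10·(-68.3) + 1·(-372.8)] − [1·(-687.7) + 2·(-530.6)]
= -58.9 kcal/mol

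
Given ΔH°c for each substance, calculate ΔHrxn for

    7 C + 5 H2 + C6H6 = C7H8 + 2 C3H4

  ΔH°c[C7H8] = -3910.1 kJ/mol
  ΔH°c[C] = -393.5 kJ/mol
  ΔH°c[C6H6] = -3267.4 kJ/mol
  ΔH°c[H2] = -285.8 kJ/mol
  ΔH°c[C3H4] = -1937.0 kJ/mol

With combustion enthalpies, reactants minus products:
= [7·(-393.5) + 5·(-285.8) + 1·(-3267.4)] − [1·(-3910.1) + 2·(-1937.0)]
= 333.2 kJ/mol

ΔHrxn = 333.2 kJ/mol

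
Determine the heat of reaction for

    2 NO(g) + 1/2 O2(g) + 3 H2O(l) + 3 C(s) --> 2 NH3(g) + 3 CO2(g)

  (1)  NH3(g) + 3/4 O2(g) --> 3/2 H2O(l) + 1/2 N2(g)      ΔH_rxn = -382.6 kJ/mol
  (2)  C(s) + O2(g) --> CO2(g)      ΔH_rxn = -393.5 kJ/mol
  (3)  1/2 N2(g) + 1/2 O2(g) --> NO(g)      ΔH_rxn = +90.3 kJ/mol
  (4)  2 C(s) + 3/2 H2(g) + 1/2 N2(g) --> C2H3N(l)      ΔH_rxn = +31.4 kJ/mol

ΔH_rxn = -595.9 kJ/mol

(1) reversed and × 2: (-2)·(-382.6) = +765.2 kJ/mol
(2) × 3: (3)·(-393.5) = -1180.5 kJ/mol
(3) reversed and × 2: (-2)·(+90.3) = -180.6 kJ/mol
(4): not needed.
Since enthalpy is a state function, ΔH_rxn = (-2)·(-382.6) + (3)·(-393.5) + (-2)·(+90.3) = -595.9 kJ/mol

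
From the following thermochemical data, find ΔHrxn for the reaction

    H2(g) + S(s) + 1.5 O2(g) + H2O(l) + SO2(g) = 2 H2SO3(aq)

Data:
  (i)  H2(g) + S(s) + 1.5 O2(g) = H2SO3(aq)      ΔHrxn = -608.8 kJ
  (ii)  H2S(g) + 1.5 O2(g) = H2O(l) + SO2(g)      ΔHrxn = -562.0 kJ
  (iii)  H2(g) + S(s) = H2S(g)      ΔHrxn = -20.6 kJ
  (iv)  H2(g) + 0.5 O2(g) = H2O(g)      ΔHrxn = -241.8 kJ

ΔHrxn = -635.0 kJ

(i) × 2 (scale by 2 for the 2 H2SO3(aq)): (2)·(-608.8) = -1217.6 kJ
(ii) reversed (H2O(l) must end up as a reactant): +562.0 kJ
(iii) reversed: +20.6 kJ
(iv): not needed (H2O(g) appears nowhere else).
Summing the manipulated equations, ΔHrxn = (2)·(-608.8) + (-1)·(-562.0) + (-1)·(-20.6) = -635.0 kJ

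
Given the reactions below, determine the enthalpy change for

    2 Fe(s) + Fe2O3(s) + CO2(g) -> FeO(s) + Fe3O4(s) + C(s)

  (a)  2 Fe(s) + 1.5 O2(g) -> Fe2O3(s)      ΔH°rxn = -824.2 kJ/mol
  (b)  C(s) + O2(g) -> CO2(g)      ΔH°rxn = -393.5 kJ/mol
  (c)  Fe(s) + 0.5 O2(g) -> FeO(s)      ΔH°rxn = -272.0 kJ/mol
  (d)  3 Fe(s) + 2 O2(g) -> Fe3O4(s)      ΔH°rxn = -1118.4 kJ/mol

ΔH°rxn = -172.7 kJ/mol

(a) reversed: +824.2 kJ/mol
(b) reversed: +393.5 kJ/mol
(c) as written: -272.0 kJ/mol
(d) as written: -1118.4 kJ/mol
ΔH°rxn = (-1)·(-824.2) + (-1)·(-393.5) + (1)·(-272.0) + (1)·(-1118.4) = -172.7 kJ/mol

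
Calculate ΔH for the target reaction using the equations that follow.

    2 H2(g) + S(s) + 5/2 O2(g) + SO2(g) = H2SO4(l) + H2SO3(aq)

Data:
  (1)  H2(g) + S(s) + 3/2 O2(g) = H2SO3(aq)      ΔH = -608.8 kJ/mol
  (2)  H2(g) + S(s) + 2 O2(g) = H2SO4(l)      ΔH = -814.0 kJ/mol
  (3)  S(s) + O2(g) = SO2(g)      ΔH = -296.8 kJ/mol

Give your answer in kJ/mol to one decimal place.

ΔH = -1126.0 kJ/mol

(1) as written: -608.8 kJ/mol
(2) as written: -814.0 kJ/mol
(3) reversed: +296.8 kJ/mol
Combining the equations, ΔH = (-608.8) + (-814.0) + (+296.8) = -1126.0 kJ/mol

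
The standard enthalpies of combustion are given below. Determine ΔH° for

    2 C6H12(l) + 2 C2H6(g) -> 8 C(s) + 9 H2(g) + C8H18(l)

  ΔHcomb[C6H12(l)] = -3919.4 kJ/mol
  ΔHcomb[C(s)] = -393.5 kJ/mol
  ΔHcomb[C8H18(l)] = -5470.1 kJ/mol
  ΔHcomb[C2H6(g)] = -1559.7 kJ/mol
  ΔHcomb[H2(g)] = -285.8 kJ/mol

ΔH° = 232.1 kJ/mol

With combustion enthalpies, reactants minus products:
= [2·(-3919.4) + 2·(-1559.7)] − [8·(-393.5) + 9·(-285.8) + 1·(-5470.1)]
= 232.1 kJ/mol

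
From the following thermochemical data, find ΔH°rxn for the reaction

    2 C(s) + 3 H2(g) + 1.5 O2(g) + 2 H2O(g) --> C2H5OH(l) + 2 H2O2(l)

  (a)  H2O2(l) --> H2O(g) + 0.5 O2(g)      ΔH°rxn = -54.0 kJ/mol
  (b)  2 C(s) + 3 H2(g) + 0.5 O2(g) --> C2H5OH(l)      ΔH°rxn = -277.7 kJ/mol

(a) reversed and × 2: (-2)·(-54.0) = +108.0 kJ/mol
(b) as written: -277.7 kJ/mol
By Hess's law, ΔH°rxn = (+108.0) + (-277.7) = -169.7 kJ/mol

ΔH°rxn = -169.7 kJ/mol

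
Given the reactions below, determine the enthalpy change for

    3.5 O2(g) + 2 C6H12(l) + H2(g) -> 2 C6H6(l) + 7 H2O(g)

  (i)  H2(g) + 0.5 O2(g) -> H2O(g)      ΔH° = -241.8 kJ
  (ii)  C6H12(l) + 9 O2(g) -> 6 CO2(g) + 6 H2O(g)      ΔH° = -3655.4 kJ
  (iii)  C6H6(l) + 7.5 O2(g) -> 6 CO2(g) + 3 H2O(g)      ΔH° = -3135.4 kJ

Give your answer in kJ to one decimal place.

(i) as written (H2(g) already on the reactant side): -241.8 kJ
(ii) × 2 (×2 to match 2 C6H12(l) in the target): (2)·(-3655.4) = -7310.8 kJ
(iii) reversed and × 2 (reverse to put C6H6(l) on the product side; scale by 2 for the 2 C6H6(l)): (-2)·(-3135.4) = +6270.8 kJ
ΔH° = (1)·(-241.8) + (2)·(-3655.4) + (-2)·(-3135.4) = -1281.8 kJ

ΔH° = -1281.8 kJ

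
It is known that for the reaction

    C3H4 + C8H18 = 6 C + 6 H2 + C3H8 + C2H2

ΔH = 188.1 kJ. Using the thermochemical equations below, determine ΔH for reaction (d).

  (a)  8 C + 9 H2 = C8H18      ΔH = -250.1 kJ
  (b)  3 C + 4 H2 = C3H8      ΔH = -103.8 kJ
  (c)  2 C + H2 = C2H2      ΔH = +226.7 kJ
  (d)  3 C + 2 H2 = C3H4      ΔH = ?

ΔH = 184.9 kJ

(a) reversed (C8H18 must end up as a reactant): +250.1 kJ
(b) as written (C3H8 already on the product side): -103.8 kJ
(c) as written (C2H2 already on the product side): +226.7 kJ
(d) reversed (C3H4 must end up as a reactant): contributes −x
+188.1 = (+250.1) + (-103.8) + (+226.7) − x
x = (+188.1 − (+373.0)) / (-1) = 184.9 kJ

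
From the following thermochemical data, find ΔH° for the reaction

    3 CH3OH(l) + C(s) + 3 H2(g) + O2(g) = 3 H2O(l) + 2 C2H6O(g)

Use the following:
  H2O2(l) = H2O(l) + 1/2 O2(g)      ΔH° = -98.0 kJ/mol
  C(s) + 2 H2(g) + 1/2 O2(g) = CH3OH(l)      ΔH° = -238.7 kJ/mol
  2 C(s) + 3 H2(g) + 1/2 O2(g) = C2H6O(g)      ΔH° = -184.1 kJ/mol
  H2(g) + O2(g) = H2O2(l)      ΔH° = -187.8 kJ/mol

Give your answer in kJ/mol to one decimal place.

equation 1 × 3 (×3 to match 3 H2O(l) in the target): (3)·(-98.0) = -294.0 kJ/mol
equation 2 reversed and × 3 (reverse to put CH3OH(l) on the reactant side; ×3 to match 3 CH3OH(l) in the target): (-3)·(-238.7) = +716.1 kJ/mol
equation 3 × 2 (scale by 2 for the 2 C2H6O(g)): (2)·(-184.1) = -368.2 kJ/mol
equation 4 × 3: (3)·(-187.8) = -563.4 kJ/mol
Combining the equations, ΔH° = (-294.0) + (+716.1) + (-368.2) + (-563.4) = -509.5 kJ/mol

ΔH° = -509.5 kJ/mol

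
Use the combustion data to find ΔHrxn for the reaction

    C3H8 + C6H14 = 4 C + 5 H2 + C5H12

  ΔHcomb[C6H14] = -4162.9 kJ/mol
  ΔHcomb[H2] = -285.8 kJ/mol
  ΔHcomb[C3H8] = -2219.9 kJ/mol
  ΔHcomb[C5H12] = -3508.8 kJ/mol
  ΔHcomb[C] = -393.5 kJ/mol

ΔHrxn = 129.0 kJ/mol

Using ΔH = Σ nΔHc°(reactants) − Σ nΔHc°(products):
= [1·(-2219.9) + 1·(-4162.9)] − [4·(-393.5) + 5·(-285.8) + 1·(-3508.8)]
= 129.0 kJ/mol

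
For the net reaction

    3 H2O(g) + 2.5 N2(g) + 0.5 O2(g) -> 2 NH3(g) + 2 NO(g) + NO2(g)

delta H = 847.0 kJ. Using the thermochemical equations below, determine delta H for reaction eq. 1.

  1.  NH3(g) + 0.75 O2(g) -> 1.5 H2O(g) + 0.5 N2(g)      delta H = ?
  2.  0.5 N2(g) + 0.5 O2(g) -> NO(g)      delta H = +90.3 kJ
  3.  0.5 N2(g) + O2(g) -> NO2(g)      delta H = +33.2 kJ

delta H = -316.6 kJ

eq. 1 reversed and × 2 (NH3(g) must end up as a product; ×2 to match 2 NH3(g) in the target): contributes −2·x
eq. 2 × 2 (scale by 2 for the 2 NO(g)): (2)·(+90.3) = +180.6 kJ
eq. 3 as written (NO2(g) already on the product side): +33.2 kJ
+847.0 = (+180.6) + (+33.2) − 2·x
x = (+847.0 − (+213.8)) / (-2) = -316.6 kJ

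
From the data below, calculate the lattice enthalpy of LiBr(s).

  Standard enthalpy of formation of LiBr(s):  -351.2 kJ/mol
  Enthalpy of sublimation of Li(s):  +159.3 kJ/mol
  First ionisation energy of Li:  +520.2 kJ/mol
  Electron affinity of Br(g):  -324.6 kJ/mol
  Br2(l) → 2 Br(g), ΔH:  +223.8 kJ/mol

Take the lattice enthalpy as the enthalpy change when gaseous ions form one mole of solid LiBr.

ΔHf° = 1·ΔHsub + 1·(ΣIE) + 1/2·D(Br2) + 1·EA + U
-351.2 = 1·(+159.3) + 1·(+520.2) + 1/2·(+223.8) + 1·(-324.6) + U
U = -351.2 − (+466.8) = -818.0 kJ/mol

U = -818.0 kJ/mol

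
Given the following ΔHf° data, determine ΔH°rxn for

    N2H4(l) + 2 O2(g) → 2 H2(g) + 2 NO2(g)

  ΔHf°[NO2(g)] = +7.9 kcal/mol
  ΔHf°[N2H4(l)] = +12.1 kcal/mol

ΔH°rxn = 3.7 kcal/mol

Products: 2·(+0.0) + 2·(+7.9) = +15.8
Reactants: 1·(+12.1) + 2·(+0.0) = +12.1
ΔH°rxn = (+15.8) − (+12.1) = 3.7 kcal/mol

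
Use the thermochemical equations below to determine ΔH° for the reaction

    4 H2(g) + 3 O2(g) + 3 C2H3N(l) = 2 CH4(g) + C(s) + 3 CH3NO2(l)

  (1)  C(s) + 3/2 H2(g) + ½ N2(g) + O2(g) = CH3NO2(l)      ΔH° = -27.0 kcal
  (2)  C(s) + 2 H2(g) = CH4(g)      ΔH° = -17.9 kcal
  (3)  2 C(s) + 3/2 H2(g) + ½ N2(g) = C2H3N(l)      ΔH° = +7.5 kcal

ΔH° = -139.3 kcal

(1) × 3 (×3 to match 3 CH3NO2(l) in the target): (3)·(-27.0) = -81.0 kcal
(2) × 2 (×2 to match 2 CH4(g) in the target): (2)·(-17.9) = -35.8 kcal
(3) reversed and × 3 (reverse to put C2H3N(l) on the reactant side; scale by 3 for the 3 C2H3N(l)): (-3)·(+7.5) = -22.5 kcal
Since enthalpy is a state function, ΔH° = (-81.0) + (-35.8) + (-22.5) = -139.3 kcal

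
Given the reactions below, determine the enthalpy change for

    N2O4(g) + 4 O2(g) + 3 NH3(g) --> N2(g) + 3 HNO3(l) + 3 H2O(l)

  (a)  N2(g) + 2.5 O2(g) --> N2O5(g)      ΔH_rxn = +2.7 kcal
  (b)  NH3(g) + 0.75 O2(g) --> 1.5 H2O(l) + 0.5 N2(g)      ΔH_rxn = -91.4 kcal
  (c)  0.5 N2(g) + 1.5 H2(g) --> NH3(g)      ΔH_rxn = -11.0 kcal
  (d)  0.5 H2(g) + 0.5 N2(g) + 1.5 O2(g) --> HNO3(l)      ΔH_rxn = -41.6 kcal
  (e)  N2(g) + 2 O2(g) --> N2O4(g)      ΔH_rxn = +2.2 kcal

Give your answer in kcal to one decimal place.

(a): not needed (N2O5(g) appears nowhere else).
(b) × 2 (scale by 2 for the 3 H2O(l)): (2)·(-91.4) = -182.8 kcal
(c) reversed: +11.0 kcal
(d) × 3 (scale by 3 for the 3 HNO3(l)): (3)·(-41.6) = -124.8 kcal
(e) reversed (reverse to put N2O4(g) on the reactant side): -2.2 kcal
ΔH_rxn = (-182.8) + (+11.0) + (-124.8) + (-2.2) = -298.8 kcal

ΔH_rxn = -298.8 kcal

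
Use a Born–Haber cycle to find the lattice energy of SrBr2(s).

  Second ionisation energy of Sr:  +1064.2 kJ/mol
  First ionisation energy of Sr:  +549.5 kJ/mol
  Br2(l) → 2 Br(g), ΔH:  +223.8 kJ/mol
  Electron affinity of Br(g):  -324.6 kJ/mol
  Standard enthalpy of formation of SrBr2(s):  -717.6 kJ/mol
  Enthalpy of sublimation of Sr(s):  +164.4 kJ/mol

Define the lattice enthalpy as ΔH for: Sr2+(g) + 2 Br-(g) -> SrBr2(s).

U = -2070.3 kJ/mol

ΔHf° = 1·ΔHsub + 1·(ΣIE) + 1·D(Br2) + 2·EA + U
-717.6 = 1·(+164.4) + 1·(+1613.7) + 1·(+223.8) + 2·(-324.6) + U
U = -717.6 − (+1352.7) = -2070.3 kJ/mol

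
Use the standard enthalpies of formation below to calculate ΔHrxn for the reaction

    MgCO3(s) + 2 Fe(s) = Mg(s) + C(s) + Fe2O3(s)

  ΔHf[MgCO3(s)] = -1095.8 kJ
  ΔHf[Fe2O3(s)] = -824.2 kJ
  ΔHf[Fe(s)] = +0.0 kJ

Products: 1·(+0.0) + 1·(+0.0) + 1·(-824.2) = -824.2
Reactants: 1·(-1095.8) + 2·(+0.0) = -1095.8
ΔHrxn = (-824.2) − (-1095.8) = 271.6 kJ

ΔHrxn = 271.6 kJ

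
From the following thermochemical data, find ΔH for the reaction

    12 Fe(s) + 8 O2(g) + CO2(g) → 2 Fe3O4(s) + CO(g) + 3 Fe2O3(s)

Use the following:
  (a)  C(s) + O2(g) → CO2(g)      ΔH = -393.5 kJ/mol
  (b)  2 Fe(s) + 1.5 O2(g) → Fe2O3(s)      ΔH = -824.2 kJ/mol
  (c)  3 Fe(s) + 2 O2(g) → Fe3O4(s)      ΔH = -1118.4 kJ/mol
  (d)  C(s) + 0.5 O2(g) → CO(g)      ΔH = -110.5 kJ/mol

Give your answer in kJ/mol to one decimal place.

(a) reversed (reverse to put CO2(g) on the reactant side): +393.5 kJ/mol
(b) × 3 (scale by 3 for the 3 Fe2O3(s)): (3)·(-824.2) = -2472.6 kJ/mol
(c) × 2 (scale by 2 for the 2 Fe3O4(s)): (2)·(-1118.4) = -2236.8 kJ/mol
(d) as written (CO(g) already on the product side): -110.5 kJ/mol
ΔH = (+393.5) + (-2472.6) + (-2236.8) + (-110.5) = -4426.4 kJ/mol

ΔH = -4426.4 kJ/mol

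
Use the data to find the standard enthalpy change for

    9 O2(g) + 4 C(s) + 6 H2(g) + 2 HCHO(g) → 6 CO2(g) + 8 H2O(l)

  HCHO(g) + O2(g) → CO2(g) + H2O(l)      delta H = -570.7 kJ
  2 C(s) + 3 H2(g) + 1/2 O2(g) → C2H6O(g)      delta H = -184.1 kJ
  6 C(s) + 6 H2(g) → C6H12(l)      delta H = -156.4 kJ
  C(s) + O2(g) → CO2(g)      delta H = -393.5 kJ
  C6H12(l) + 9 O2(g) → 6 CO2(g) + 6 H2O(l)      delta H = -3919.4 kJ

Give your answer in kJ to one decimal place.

delta H = -4430.2 kJ

equation 1 × 2 (scale by 2 for the 2 HCHO(g)): (2)·(-570.7) = -1141.4 kJ
equation 2: not needed (C2H6O(g) appears nowhere else).
equation 3 as written: -156.4 kJ
equation 4 reversed and × 2: (-2)·(-393.5) = +787.0 kJ
equation 5 as written: -3919.4 kJ
delta H = (2)·(-570.7) + (1)·(-156.4) + (-2)·(-393.5) + (1)·(-3919.4) = -4430.2 kJ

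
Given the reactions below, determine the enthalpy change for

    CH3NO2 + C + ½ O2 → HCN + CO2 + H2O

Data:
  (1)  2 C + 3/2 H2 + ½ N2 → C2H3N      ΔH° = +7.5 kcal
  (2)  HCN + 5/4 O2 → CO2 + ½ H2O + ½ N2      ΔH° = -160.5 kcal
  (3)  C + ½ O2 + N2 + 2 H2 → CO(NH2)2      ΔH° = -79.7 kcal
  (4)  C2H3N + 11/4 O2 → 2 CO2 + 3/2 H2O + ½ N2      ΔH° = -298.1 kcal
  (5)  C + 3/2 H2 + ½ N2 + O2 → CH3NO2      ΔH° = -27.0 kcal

ΔH° = -103.1 kcal

(1) as written: +7.5 kcal
(2) reversed: +160.5 kcal
(3): not needed.
(4) as written: -298.1 kcal
(5) reversed: +27.0 kcal
Summing the manipulated equations, ΔH° = (1)·(+7.5) + (-1)·(-160.5) + (1)·(-298.1) + (-1)·(-27.0) = -103.1 kcal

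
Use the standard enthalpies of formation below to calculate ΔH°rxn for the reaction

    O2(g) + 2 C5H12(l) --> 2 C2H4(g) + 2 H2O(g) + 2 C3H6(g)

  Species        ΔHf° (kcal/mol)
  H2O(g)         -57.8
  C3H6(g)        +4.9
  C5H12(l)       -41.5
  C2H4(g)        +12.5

Products: 2·(+12.5) + 2·(-57.8) + 2·(+4.9) = -80.8
Reactants: 1·(+0.0) + 2·(-41.5) = -83.0
ΔH°rxn = (-80.8) − (-83.0) = 2.2 kcal/mol

ΔH°rxn = 2.2 kcal/mol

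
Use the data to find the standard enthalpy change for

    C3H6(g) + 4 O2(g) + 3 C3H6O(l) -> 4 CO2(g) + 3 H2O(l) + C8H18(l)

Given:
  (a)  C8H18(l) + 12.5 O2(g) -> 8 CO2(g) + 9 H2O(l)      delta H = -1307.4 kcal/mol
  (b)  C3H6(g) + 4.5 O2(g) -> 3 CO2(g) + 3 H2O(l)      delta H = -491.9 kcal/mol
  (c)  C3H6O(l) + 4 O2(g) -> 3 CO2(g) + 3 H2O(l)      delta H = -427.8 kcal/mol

delta H = -467.9 kcal/mol

(a) reversed: +1307.4 kcal/mol
(b) as written: -491.9 kcal/mol
(c) × 3: (3)·(-427.8) = -1283.4 kcal/mol
delta H = (+1307.4) + (-491.9) + (-1283.4) = -467.9 kcal/mol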